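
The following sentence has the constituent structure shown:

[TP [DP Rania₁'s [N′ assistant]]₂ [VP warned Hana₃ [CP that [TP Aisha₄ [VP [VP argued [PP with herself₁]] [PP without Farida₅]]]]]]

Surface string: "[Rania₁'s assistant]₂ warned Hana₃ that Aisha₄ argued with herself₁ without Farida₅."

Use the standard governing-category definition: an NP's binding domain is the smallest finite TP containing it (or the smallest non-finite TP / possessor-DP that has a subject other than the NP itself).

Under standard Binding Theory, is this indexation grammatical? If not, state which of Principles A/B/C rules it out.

The two coindexed NPs are *Rania₁* and *herself₁*.
*herself₁* is an anaphor. Principle A requires it to be bound within its binding domain — the embedded TP, whose subject is Aisha₄.
Within that domain it is c-commanded by *Aisha₄*, which does not share its index.
*Rania₁* does not c-command the anaphor at all.
The anaphor is unbound in its domain → Principle A violation.

Principle A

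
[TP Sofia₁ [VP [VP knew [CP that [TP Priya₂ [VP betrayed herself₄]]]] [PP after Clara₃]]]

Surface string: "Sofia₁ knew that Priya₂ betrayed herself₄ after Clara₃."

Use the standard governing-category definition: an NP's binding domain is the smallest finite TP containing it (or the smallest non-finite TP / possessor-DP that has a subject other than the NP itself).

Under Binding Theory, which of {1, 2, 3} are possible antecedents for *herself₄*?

{2}

*herself* is an anaphor, so Principle A applies: it must be bound in its binding domain.
Binding domain of *herself₄*: the embedded TP, whose subject is Priya₂.
*Sofia₁* c-commands the anaphor but is outside its binding domain → cannot satisfy Principle A.
*Priya₂* c-commands the anaphor within its binding domain → licit binder.
*Clara₃* does not c-command the anaphor → cannot bind it.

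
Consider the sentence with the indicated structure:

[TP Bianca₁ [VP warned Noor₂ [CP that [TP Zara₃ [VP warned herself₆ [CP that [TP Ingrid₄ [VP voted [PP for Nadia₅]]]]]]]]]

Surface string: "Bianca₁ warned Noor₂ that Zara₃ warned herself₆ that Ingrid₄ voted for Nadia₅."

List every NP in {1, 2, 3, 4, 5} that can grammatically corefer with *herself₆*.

*herself* is an anaphor, so Principle A applies: it must be bound in its binding domain.
Binding domain of *herself₆*: the embedded TP, whose subject is Zara₃.
*Bianca₁* c-commands the anaphor but is outside its binding domain → cannot satisfy Principle A.
*Noor₂* c-commands the anaphor but is outside its binding domain → cannot satisfy Principle A.
*Zara₃* c-commands the anaphor within its binding domain → licit binder.
*Ingrid₄* does not c-command the anaphor → cannot bind it.
*Nadia₅* does not c-command the anaphor → cannot bind it.

{3}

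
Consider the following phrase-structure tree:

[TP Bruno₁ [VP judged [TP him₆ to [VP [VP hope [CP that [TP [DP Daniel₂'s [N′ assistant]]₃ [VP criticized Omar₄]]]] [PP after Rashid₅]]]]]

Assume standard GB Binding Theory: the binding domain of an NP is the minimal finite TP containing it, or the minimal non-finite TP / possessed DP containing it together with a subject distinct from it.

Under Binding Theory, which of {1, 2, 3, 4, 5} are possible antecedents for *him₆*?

*him* is a pronoun, so Principle B applies: it must be free in its binding domain.
Binding domain of *him₆*: the matrix TP, whose subject is Bruno₁.
*Bruno₁* c-commands the pronoun within its binding domain → coindexation would violate Principle B.
*Daniel₂*: the pronoun c-commands this R-expression → coindexation would violate Principle C on *Daniel₂*.
*[Daniel₂'s assistant]₃*: the pronoun c-commands this R-expression → coindexation would violate Principle C on *[Daniel₂'s assistant]₃*.
*Omar₄*: the pronoun c-commands this R-expression → coindexation would violate Principle C on *Omar₄*.
*Rashid₅*: the pronoun c-commands this R-expression → coindexation would violate Principle C on *Rashid₅*.

none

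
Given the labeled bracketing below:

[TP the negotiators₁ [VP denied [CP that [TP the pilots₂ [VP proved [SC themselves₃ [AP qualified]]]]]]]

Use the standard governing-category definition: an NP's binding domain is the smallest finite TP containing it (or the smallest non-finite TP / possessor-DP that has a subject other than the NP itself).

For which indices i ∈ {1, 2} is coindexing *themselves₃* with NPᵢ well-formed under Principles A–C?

*themselves* is an anaphor, so Principle A applies: it must be bound in its binding domain.
Binding domain of *themselves₃*: the embedded TP, whose subject is the pilots₂.
*the negotiators₁* c-commands the anaphor but is outside its binding domain → cannot satisfy Principle A.
*the pilots₂* c-commands the anaphor within its binding domain → licit binder.

{2}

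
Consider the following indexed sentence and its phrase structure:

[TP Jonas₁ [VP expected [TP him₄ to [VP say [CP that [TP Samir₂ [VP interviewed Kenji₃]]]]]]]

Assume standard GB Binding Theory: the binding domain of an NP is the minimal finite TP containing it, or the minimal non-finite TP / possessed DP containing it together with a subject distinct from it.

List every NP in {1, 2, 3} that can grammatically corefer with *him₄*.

*him* is a pronoun, so Principle B applies: it must be free in its binding domain.
Binding domain of *him₄*: the matrix TP, whose subject is Jonas₁.
*Jonas₁* c-commands the pronoun within its binding domain → coindexation would violate Principle B.
*Samir₂*: the pronoun c-commands this R-expression → coindexation would violate Principle C on *Samir₂*.
*Kenji₃*: the pronoun c-commands this R-expression → coindexation would violate Principle C on *Kenji₃*.

none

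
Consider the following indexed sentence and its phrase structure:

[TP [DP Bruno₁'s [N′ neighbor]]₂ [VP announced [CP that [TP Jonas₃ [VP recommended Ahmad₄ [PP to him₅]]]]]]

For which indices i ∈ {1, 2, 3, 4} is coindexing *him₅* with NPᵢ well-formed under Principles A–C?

{1, 2}

*him* is a pronoun, so Principle B applies: it must be free in its binding domain.
Binding domain of *him₅*: the embedded TP, whose subject is Jonas₃.
*Bruno₁* and the pronoun do not c-command one another → neither Principle B nor Principle C is at stake; coindexation permitted.
*[Bruno₁'s neighbor]₂* c-commands the pronoun but from outside its binding domain, and is not c-commanded by it → coindexation permitted.
*Jonas₃* c-commands the pronoun within its binding domain → coindexation would violate Principle B.
*Ahmad₄* c-commands the pronoun within its binding domain → coindexation would violate Principle B.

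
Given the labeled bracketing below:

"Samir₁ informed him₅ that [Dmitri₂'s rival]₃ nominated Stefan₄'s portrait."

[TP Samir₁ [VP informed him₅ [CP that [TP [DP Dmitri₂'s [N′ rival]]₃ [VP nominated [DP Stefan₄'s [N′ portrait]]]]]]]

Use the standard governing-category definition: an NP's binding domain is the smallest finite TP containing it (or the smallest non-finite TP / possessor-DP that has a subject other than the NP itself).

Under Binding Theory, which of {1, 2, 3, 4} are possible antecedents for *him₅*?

*him* is a pronoun, so Principle B applies: it must be free in its binding domain.
Binding domain of *him₅*: the matrix TP, whose subject is Samir₁.
*Samir₁* c-commands the pronoun within its binding domain → coindexation would violate Principle B.
*Dmitri₂*: the pronoun c-commands this R-expression → coindexation would violate Principle C on *Dmitri₂*.
*[Dmitri₂'s rival]₃*: the pronoun c-commands this R-expression → coindexation would violate Principle C on *[Dmitri₂'s rival]₃*.
*Stefan₄*: the pronoun c-commands this R-expression → coindexation would violate Principle C on *Stefan₄*.

none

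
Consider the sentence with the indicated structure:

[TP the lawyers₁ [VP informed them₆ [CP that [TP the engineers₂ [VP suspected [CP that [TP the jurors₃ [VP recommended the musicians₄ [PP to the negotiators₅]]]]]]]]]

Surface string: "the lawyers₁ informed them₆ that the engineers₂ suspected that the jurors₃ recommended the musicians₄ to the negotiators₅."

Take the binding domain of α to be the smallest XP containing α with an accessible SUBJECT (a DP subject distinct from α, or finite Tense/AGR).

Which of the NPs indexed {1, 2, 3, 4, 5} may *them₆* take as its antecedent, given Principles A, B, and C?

*them* is a pronoun, so Principle B applies: it must be free in its binding domain.
Binding domain of *them₆*: the matrix TP, whose subject is the lawyers₁.
*the lawyers₁* c-commands the pronoun within its binding domain → coindexation would violate Principle B.
*the engineers₂*: the pronoun c-commands this R-expression → coindexation would violate Principle C on *the engineers₂*.
*the jurors₃*: the pronoun c-commands this R-expression → coindexation would violate Principle C on *the jurors₃*.
*the musicians₄*: the pronoun c-commands this R-expression → coindexation would violate Principle C on *the musicians₄*.
*the negotiators₅*: the pronoun c-commands this R-expression → coindexation would violate Principle C on *the negotiators₅*.

none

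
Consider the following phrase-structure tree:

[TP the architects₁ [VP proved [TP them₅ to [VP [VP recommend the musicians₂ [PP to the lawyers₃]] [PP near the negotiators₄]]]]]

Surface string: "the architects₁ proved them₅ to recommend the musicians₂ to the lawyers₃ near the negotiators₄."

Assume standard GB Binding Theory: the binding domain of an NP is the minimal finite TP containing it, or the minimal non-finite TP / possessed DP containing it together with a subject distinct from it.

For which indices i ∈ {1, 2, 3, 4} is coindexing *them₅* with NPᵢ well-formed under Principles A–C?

none

*them* is a pronoun, so Principle B applies: it must be free in its binding domain.
Binding domain of *them₅*: the matrix TP, whose subject is the architects₁.
*the architects₁* c-commands the pronoun within its binding domain → coindexation would violate Principle B.
*the musicians₂*: the pronoun c-commands this R-expression → coindexation would violate Principle C on *the musicians₂*.
*the lawyers₃*: the pronoun c-commands this R-expression → coindexation would violate Principle C on *the lawyers₃*.
*the negotiators₄*: the pronoun c-commands this R-expression → coindexation would violate Principle C on *the negotiators₄*.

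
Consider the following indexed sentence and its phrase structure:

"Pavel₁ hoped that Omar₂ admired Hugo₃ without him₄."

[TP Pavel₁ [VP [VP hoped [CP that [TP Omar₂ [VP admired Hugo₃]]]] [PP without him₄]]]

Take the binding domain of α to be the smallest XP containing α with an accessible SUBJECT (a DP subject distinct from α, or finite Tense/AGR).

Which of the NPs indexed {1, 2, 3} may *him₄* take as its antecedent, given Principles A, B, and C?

*him* is a pronoun, so Principle B applies: it must be free in its binding domain.
Binding domain of *him₄*: the matrix TP, whose subject is Pavel₁.
*Pavel₁* c-commands the pronoun within its binding domain → coindexation would violate Principle B.
*Omar₂* and the pronoun do not c-command one another → neither Principle B nor Principle C is at stake; coindexation permitted.
*Hugo₃* and the pronoun do not c-command one another → neither Principle B nor Principle C is at stake; coindexation permitted.

{2, 3}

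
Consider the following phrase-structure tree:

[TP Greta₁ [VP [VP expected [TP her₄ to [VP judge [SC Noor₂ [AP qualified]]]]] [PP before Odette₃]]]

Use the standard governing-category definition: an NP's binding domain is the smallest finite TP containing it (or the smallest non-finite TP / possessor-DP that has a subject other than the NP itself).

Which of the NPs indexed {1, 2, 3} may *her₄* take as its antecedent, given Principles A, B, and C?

*her* is a pronoun, so Principle B applies: it must be free in its binding domain.
Binding domain of *her₄*: the matrix TP, whose subject is Greta₁.
*Greta₁* c-commands the pronoun within its binding domain → coindexation would violate Principle B.
*Noor₂*: the pronoun c-commands this R-expression → coindexation would violate Principle C on *Noor₂*.
*Odette₃* and the pronoun do not c-command one another → neither Principle B nor Principle C is at stake; coindexation permitted.

{3}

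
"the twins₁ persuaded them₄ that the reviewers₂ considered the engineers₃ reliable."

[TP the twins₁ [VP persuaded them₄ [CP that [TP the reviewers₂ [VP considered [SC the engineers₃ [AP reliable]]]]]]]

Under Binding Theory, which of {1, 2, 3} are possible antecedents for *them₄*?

none

*them* is a pronoun, so Principle B applies: it must be free in its binding domain.
Binding domain of *them₄*: the matrix TP, whose subject is the twins₁.
*the twins₁* c-commands the pronoun within its binding domain → coindexation would violate Principle B.
*the reviewers₂*: the pronoun c-commands this R-expression → coindexation would violate Principle C on *the reviewers₂*.
*the engineers₃*: the pronoun c-commands this R-expression → coindexation would violate Principle C on *the engineers₃*.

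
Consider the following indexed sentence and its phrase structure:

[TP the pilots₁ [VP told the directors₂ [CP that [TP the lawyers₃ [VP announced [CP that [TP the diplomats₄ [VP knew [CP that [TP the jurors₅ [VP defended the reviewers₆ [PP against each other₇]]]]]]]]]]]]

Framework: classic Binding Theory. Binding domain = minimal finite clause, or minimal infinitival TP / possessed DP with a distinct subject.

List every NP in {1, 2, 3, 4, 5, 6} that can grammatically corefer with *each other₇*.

*each other* is an anaphor, so Principle A applies: it must be bound in its binding domain.
Binding domain of *each other₇*: the embedded TP, whose subject is the jurors₅.
*the pilots₁* c-commands the anaphor but is outside its binding domain → cannot satisfy Principle A.
*the directors₂* c-commands the anaphor but is outside its binding domain → cannot satisfy Principle A.
*the lawyers₃* c-commands the anaphor but is outside its binding domain → cannot satisfy Principle A.
*the diplomats₄* c-commands the anaphor but is outside its binding domain → cannot satisfy Principle A.
*the jurors₅* c-commands the anaphor within its binding domain → licit binder.
*the reviewers₆* c-commands the anaphor within its binding domain → licit binder.

{5, 6}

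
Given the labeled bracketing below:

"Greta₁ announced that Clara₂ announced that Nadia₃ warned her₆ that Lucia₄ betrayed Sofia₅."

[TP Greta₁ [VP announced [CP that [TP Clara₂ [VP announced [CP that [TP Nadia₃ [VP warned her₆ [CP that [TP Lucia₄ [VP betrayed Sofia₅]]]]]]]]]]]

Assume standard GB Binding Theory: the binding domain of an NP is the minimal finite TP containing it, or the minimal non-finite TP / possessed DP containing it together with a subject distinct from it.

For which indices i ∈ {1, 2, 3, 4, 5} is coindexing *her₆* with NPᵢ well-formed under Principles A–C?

*her* is a pronoun, so Principle B applies: it must be free in its binding domain.
Binding domain of *her₆*: the embedded TP, whose subject is Nadia₃.
*Greta₁* c-commands the pronoun but from outside its binding domain, and is not c-commanded by it → coindexation permitted.
*Clara₂* c-commands the pronoun but from outside its binding domain, and is not c-commanded by it → coindexation permitted.
*Nadia₃* c-commands the pronoun within its binding domain → coindexation would violate Principle B.
*Lucia₄*: the pronoun c-commands this R-expression → coindexation would violate Principle C on *Lucia₄*.
*Sofia₅*: the pronoun c-commands this R-expression → coindexation would violate Principle C on *Sofia₅*.

{1, 2}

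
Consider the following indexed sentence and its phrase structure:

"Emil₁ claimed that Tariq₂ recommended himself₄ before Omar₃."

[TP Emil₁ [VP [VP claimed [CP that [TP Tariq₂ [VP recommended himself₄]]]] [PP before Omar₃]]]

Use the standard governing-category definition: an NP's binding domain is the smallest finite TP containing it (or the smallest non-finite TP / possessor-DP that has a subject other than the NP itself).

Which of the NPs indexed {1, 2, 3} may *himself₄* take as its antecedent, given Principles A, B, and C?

{2}

*himself* is an anaphor, so Principle A applies: it must be bound in its binding domain.
Binding domain of *himself₄*: the embedded TP, whose subject is Tariq₂.
*Emil₁* c-commands the anaphor but is outside its binding domain → cannot satisfy Principle A.
*Tariq₂* c-commands the anaphor within its binding domain → licit binder.
*Omar₃* does not c-command the anaphor → cannot bind it.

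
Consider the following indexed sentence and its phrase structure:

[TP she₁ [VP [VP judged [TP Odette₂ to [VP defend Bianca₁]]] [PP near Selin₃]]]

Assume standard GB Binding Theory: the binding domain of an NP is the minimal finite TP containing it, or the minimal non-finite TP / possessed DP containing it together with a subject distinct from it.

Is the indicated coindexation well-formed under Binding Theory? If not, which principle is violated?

The two coindexed NPs are *she₁* and *Bianca₁*.
*Bianca₁* is an R-expression. Principle C requires it to be free everywhere.
*she₁* c-commands it and carries the same index.
The R-expression is bound → Principle C violation.

Principle C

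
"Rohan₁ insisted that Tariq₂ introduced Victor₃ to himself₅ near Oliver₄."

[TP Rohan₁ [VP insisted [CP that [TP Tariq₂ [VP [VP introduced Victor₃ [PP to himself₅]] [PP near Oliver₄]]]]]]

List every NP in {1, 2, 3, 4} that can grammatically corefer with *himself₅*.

*himself* is an anaphor, so Principle A applies: it must be bound in its binding domain.
Binding domain of *himself₅*: the embedded TP, whose subject is Tariq₂.
*Rohan₁* c-commands the anaphor but is outside its binding domain → cannot satisfy Principle A.
*Tariq₂* c-commands the anaphor within its binding domain → licit binder.
*Victor₃* c-commands the anaphor within its binding domain → licit binder.
*Oliver₄* does not c-command the anaphor → cannot bind it.

{2, 3}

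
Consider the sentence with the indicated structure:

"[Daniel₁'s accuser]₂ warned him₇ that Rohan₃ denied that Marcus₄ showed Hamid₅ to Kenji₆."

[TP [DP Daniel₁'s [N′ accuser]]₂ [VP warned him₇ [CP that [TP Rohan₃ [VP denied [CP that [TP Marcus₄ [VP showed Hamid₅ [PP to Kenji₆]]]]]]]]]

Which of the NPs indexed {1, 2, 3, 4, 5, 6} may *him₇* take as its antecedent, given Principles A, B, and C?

*him* is a pronoun, so Principle B applies: it must be free in its binding domain.
Binding domain of *him₇*: the matrix TP, whose subject is [Daniel₁'s accuser]₂.
*Daniel₁* and the pronoun do not c-command one another → neither Principle B nor Principle C is at stake; coindexation permitted.
*[Daniel₁'s accuser]₂* c-commands the pronoun within its binding domain → coindexation would violate Principle B.
*Rohan₃*: the pronoun c-commands this R-expression → coindexation would violate Principle C on *Rohan₃*.
*Marcus₄*: the pronoun c-commands this R-expression → coindexation would violate Principle C on *Marcus₄*.
*Hamid₅*: the pronoun c-commands this R-expression → coindexation would violate Principle C on *Hamid₅*.
*Kenji₆*: the pronoun c-commands this R-expression → coindexation would violate Principle C on *Kenji₆*.

{1}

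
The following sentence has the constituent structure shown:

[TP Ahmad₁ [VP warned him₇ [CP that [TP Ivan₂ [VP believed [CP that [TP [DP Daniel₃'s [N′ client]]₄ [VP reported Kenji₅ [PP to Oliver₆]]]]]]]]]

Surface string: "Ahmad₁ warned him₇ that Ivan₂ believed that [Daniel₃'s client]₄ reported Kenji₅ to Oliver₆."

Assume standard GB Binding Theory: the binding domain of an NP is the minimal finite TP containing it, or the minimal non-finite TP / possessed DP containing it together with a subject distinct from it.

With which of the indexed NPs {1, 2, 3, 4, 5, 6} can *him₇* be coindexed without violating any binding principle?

none

*him* is a pronoun, so Principle B applies: it must be free in its binding domain.
Binding domain of *him₇*: the matrix TP, whose subject is Ahmad₁.
*Ahmad₁* c-commands the pronoun within its binding domain → coindexation would violate Principle B.
*Ivan₂*: the pronoun c-commands this R-expression → coindexation would violate Principle C on *Ivan₂*.
*Daniel₃*: the pronoun c-commands this R-expression → coindexation would violate Principle C on *Daniel₃*.
*[Daniel₃'s client]₄*: the pronoun c-commands this R-expression → coindexation would violate Principle C on *[Daniel₃'s client]₄*.
*Kenji₅*: the pronoun c-commands this R-expression → coindexation would violate Principle C on *Kenji₅*.
*Oliver₆*: the pronoun c-commands this R-expression → coindexation would violate Principle C on *Oliver₆*.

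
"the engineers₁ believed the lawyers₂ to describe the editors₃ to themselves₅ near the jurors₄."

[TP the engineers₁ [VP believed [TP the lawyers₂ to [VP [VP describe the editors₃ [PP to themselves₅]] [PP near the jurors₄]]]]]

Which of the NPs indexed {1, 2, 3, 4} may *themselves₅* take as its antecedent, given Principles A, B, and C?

*themselves* is an anaphor, so Principle A applies: it must be bound in its binding domain.
Binding domain of *themselves₅*: the embedded TP, whose subject is the lawyers₂.
*the engineers₁* c-commands the anaphor but is outside its binding domain → cannot satisfy Principle A.
*the lawyers₂* c-commands the anaphor within its binding domain → licit binder.
*the editors₃* c-commands the anaphor within its binding domain → licit binder.
*the jurors₄* does not c-command the anaphor → cannot bind it.

{2, 3}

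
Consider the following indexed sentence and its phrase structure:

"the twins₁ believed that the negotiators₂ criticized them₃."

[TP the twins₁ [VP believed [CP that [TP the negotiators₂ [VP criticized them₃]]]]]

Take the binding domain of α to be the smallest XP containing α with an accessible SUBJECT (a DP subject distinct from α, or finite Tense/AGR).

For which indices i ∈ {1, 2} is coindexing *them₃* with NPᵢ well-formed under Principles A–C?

{1}

*them* is a pronoun, so Principle B applies: it must be free in its binding domain.
Binding domain of *them₃*: the embedded TP, whose subject is the negotiators₂.
*the twins₁* c-commands the pronoun but from outside its binding domain, and is not c-commanded by it → coindexation permitted.
*the negotiators₂* c-commands the pronoun within its binding domain → coindexation would violate Principle B.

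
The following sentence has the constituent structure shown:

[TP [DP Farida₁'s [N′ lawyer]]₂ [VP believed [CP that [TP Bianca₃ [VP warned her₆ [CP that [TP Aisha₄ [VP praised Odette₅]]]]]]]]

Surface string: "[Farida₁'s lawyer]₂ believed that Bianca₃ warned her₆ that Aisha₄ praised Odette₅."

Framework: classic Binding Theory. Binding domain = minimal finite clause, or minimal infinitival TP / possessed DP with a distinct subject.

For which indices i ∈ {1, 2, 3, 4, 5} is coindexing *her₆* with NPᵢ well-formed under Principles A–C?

{1, 2}

*her* is a pronoun, so Principle B applies: it must be free in its binding domain.
Binding domain of *her₆*: the embedded TP, whose subject is Bianca₃.
*Farida₁* and the pronoun do not c-command one another → neither Principle B nor Principle C is at stake; coindexation permitted.
*[Farida₁'s lawyer]₂* c-commands the pronoun but from outside its binding domain, and is not c-commanded by it → coindexation permitted.
*Bianca₃* c-commands the pronoun within its binding domain → coindexation would violate Principle B.
*Aisha₄*: the pronoun c-commands this R-expression → coindexation would violate Principle C on *Aisha₄*.
*Odette₅*: the pronoun c-commands this R-expression → coindexation would violate Principle C on *Odette₅*.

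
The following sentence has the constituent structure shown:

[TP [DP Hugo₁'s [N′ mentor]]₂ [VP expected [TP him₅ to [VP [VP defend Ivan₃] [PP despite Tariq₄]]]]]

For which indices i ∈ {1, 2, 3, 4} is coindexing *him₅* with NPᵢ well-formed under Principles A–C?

*him* is a pronoun, so Principle B applies: it must be free in its binding domain.
Binding domain of *him₅*: the matrix TP, whose subject is [Hugo₁'s mentor]₂.
*Hugo₁* and the pronoun do not c-command one another → neither Principle B nor Principle C is at stake; coindexation permitted.
*[Hugo₁'s mentor]₂* c-commands the pronoun within its binding domain → coindexation would violate Principle B.
*Ivan₃*: the pronoun c-commands this R-expression → coindexation would violate Principle C on *Ivan₃*.
*Tariq₄*: the pronoun c-commands this R-expression → coindexation would violate Principle C on *Tariq₄*.

{1}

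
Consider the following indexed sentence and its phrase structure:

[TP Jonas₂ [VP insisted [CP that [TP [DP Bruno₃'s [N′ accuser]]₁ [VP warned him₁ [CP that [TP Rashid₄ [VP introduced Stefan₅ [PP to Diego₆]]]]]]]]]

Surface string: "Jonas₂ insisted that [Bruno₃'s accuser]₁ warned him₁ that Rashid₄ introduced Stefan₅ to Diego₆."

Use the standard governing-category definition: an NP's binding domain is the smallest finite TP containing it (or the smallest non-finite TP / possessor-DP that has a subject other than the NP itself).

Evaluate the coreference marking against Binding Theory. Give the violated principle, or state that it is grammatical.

The two coindexed NPs are *[Bruno₃'s accuser]₁* and *him₁*.
*him₁* is a pronoun. Its binding domain is the embedded TP, whose subject is [Bruno₃'s accuser]₁.
*[Bruno₃'s accuser]₁* c-commands it within that domain and carries the same index.
The pronoun is locally bound → Principle B violation.

Principle B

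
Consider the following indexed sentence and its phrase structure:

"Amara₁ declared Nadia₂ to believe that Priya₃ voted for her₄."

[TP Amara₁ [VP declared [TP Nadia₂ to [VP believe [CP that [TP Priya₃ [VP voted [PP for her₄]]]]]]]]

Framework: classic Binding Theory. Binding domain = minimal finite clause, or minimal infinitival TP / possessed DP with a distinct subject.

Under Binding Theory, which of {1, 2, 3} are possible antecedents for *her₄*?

*her* is a pronoun, so Principle B applies: it must be free in its binding domain.
Binding domain of *her₄*: the embedded TP, whose subject is Priya₃.
*Amara₁* c-commands the pronoun but from outside its binding domain, and is not c-commanded by it → coindexation permitted.
*Nadia₂* c-commands the pronoun but from outside its binding domain, and is not c-commanded by it → coindexation permitted.
*Priya₃* c-commands the pronoun within its binding domain → coindexation would violate Principle B.

{1, 2}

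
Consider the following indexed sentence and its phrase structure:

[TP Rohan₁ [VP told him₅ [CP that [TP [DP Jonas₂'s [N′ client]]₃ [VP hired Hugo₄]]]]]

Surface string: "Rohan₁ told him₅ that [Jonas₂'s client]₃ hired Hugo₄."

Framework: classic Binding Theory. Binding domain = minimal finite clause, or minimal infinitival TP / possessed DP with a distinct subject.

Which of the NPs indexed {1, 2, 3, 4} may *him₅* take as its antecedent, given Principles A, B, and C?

none

*him* is a pronoun, so Principle B applies: it must be free in its binding domain.
Binding domain of *him₅*: the matrix TP, whose subject is Rohan₁.
*Rohan₁* c-commands the pronoun within its binding domain → coindexation would violate Principle B.
*Jonas₂*: the pronoun c-commands this R-expression → coindexation would violate Principle C on *Jonas₂*.
*[Jonas₂'s client]₃*: the pronoun c-commands this R-expression → coindexation would violate Principle C on *[Jonas₂'s client]₃*.
*Hugo₄*: the pronoun c-commands this R-expression → coindexation would violate Principle C on *Hugo₄*.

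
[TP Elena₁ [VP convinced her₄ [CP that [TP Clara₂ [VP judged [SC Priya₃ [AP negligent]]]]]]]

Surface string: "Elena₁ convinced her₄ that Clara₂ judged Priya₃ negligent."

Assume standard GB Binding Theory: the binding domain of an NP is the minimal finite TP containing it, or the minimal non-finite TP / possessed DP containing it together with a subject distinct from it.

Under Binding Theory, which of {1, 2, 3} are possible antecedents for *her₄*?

*her* is a pronoun, so Principle B applies: it must be free in its binding domain.
Binding domain of *her₄*: the matrix TP, whose subject is Elena₁.
*Elena₁* c-commands the pronoun within its binding domain → coindexation would violate Principle B.
*Clara₂*: the pronoun c-commands this R-expression → coindexation would violate Principle C on *Clara₂*.
*Priya₃*: the pronoun c-commands this R-expression → coindexation would violate Principle C on *Priya₃*.

none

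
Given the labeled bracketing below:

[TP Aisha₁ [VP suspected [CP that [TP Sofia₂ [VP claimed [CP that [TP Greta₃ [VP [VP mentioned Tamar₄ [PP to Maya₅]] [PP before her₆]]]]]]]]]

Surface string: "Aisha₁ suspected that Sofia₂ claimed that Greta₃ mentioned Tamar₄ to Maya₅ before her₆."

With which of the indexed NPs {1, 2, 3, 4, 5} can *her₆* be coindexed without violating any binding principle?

*her* is a pronoun, so Principle B applies: it must be free in its binding domain.
Binding domain of *her₆*: the embedded TP, whose subject is Greta₃.
*Aisha₁* c-commands the pronoun but from outside its binding domain, and is not c-commanded by it → coindexation permitted.
*Sofia₂* c-commands the pronoun but from outside its binding domain, and is not c-commanded by it → coindexation permitted.
*Greta₃* c-commands the pronoun within its binding domain → coindexation would violate Principle B.
*Tamar₄* and the pronoun do not c-command one another → neither Principle B nor Principle C is at stake; coindexation permitted.
*Maya₅* and the pronoun do not c-command one another → neither Principle B nor Principle C is at stake; coindexation permitted.

{1, 2, 4, 5}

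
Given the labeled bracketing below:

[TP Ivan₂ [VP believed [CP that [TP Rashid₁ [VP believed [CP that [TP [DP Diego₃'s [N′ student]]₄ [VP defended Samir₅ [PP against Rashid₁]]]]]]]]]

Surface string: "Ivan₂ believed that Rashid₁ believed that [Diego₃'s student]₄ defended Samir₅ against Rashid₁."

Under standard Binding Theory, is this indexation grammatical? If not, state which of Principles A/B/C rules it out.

Principle C

The two coindexed NPs are *Rashid₁* (the lower occurrence) and *Rashid₁* (the higher occurrence).
*Rashid₁* (the lower occurrence) is an R-expression. Principle C requires it to be free everywhere.
*Rashid₁* (the higher occurrence) c-commands it and carries the same index.
The R-expression is bound → Principle C violation.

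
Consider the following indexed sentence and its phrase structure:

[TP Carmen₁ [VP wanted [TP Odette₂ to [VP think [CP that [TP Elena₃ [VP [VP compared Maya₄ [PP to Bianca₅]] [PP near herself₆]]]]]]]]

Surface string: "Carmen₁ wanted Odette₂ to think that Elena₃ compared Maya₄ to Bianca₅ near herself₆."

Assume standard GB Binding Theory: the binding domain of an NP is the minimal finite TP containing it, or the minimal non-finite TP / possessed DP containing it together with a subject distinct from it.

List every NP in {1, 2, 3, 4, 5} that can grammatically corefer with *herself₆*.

{3}

*herself* is an anaphor, so Principle A applies: it must be bound in its binding domain.
Binding domain of *herself₆*: the embedded TP, whose subject is Elena₃.
*Carmen₁* c-commands the anaphor but is outside its binding domain → cannot satisfy Principle A.
*Odette₂* c-commands the anaphor but is outside its binding domain → cannot satisfy Principle A.
*Elena₃* c-commands the anaphor within its binding domain → licit binder.
*Maya₄* does not c-command the anaphor → cannot bind it.
*Bianca₅* does not c-command the anaphor → cannot bind it.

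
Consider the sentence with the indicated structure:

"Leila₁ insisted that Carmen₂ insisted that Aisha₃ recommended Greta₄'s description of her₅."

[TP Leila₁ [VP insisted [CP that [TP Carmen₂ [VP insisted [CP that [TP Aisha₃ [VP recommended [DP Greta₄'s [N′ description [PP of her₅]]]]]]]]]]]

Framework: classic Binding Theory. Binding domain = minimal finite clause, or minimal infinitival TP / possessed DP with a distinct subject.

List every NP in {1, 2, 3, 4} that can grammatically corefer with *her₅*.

*her* is a pronoun, so Principle B applies: it must be free in its binding domain.
Binding domain of *her₅*: the possessed DP, whose subject is Greta₄.
*Leila₁* c-commands the pronoun but from outside its binding domain, and is not c-commanded by it → coindexation permitted.
*Carmen₂* c-commands the pronoun but from outside its binding domain, and is not c-commanded by it → coindexation permitted.
*Aisha₃* c-commands the pronoun but from outside its binding domain, and is not c-commanded by it → coindexation permitted.
*Greta₄* c-commands the pronoun within its binding domain → coindexation would violate Principle B.

{1, 2, 3}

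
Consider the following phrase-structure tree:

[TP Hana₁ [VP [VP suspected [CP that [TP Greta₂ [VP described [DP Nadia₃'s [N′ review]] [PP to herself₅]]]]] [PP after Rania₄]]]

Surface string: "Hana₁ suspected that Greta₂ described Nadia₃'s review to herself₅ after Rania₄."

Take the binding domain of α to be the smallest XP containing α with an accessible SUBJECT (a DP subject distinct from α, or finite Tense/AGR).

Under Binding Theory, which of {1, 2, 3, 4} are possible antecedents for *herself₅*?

{2}

*herself* is an anaphor, so Principle A applies: it must be bound in its binding domain.
Binding domain of *herself₅*: the embedded TP, whose subject is Greta₂.
*Hana₁* c-commands the anaphor but is outside its binding domain → cannot satisfy Principle A.
*Greta₂* c-commands the anaphor within its binding domain → licit binder.
*Nadia₃* does not c-command the anaphor → cannot bind it.
*Rania₄* does not c-command the anaphor → cannot bind it.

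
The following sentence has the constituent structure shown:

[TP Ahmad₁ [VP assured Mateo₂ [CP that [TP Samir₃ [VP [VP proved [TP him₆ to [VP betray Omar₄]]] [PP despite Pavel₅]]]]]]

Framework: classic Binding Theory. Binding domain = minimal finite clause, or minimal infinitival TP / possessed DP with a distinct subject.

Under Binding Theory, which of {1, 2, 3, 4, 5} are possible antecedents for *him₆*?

*him* is a pronoun, so Principle B applies: it must be free in its binding domain.
Binding domain of *him₆*: the embedded TP, whose subject is Samir₃.
*Ahmad₁* c-commands the pronoun but from outside its binding domain, and is not c-commanded by it → coindexation permitted.
*Mateo₂* c-commands the pronoun but from outside its binding domain, and is not c-commanded by it → coindexation permitted.
*Samir₃* c-commands the pronoun within its binding domain → coindexation would violate Principle B.
*Omar₄*: the pronoun c-commands this R-expression → coindexation would violate Principle C on *Omar₄*.
*Pavel₅* and the pronoun do not c-command one another → neither Principle B nor Principle C is at stake; coindexation permitted.

{1, 2, 5}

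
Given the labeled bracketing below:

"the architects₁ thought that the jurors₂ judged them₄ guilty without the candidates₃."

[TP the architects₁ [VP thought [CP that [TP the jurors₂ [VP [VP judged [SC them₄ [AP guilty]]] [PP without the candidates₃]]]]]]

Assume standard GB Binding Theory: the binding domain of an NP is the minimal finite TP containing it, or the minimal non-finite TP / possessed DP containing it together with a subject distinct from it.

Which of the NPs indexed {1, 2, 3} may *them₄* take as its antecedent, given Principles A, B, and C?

*them* is a pronoun, so Principle B applies: it must be free in its binding domain.
Binding domain of *them₄*: the embedded TP, whose subject is the jurors₂.
*the architects₁* c-commands the pronoun but from outside its binding domain, and is not c-commanded by it → coindexation permitted.
*the jurors₂* c-commands the pronoun within its binding domain → coindexation would violate Principle B.
*the candidates₃* and the pronoun do not c-command one another → neither Principle B nor Principle C is at stake; coindexation permitted.

{1, 3}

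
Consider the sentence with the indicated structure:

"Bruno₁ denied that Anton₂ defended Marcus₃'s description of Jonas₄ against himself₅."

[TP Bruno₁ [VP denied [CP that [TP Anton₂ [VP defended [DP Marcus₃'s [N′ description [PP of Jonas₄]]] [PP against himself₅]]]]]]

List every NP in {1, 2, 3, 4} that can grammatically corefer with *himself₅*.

{2}

*himself* is an anaphor, so Principle A applies: it must be bound in its binding domain.
Binding domain of *himself₅*: the embedded TP, whose subject is Anton₂.
*Bruno₁* c-commands the anaphor but is outside its binding domain → cannot satisfy Principle A.
*Anton₂* c-commands the anaphor within its binding domain → licit binder.
*Marcus₃* does not c-command the anaphor → cannot bind it.
*Jonas₄* does not c-command the anaphor → cannot bind it.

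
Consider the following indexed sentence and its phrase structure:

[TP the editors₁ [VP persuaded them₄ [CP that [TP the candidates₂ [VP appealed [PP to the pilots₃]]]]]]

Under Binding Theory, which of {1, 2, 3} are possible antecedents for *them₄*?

none

*them* is a pronoun, so Principle B applies: it must be free in its binding domain.
Binding domain of *them₄*: the matrix TP, whose subject is the editors₁.
*the editors₁* c-commands the pronoun within its binding domain → coindexation would violate Principle B.
*the candidates₂*: the pronoun c-commands this R-expression → coindexation would violate Principle C on *the candidates₂*.
*the pilots₃*: the pronoun c-commands this R-expression → coindexation would violate Principle C on *the pilots₃*.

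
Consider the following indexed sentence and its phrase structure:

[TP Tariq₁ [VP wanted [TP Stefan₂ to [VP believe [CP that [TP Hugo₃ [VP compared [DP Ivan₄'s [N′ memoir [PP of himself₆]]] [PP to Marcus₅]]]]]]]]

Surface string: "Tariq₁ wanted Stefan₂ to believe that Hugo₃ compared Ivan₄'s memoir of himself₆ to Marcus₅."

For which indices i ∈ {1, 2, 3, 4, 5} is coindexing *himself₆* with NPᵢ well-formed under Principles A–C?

{4}

*himself* is an anaphor, so Principle A applies: it must be bound in its binding domain.
Binding domain of *himself₆*: the possessed DP, whose subject is Ivan₄.
*Tariq₁* c-commands the anaphor but is outside its binding domain → cannot satisfy Principle A.
*Stefan₂* c-commands the anaphor but is outside its binding domain → cannot satisfy Principle A.
*Hugo₃* c-commands the anaphor but is outside its binding domain → cannot satisfy Principle A.
*Ivan₄* c-commands the anaphor within its binding domain → licit binder.
*Marcus₅* does not c-command the anaphor → cannot bind it.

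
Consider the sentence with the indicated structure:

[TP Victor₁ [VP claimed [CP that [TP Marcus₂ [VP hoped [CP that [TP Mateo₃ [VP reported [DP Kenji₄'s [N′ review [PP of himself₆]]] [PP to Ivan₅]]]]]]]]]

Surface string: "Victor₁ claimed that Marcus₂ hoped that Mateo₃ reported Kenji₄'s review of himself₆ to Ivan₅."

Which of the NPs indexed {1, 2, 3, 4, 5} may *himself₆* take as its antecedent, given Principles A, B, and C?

*himself* is an anaphor, so Principle A applies: it must be bound in its binding domain.
Binding domain of *himself₆*: the possessed DP, whose subject is Kenji₄.
*Victor₁* c-commands the anaphor but is outside its binding domain → cannot satisfy Principle A.
*Marcus₂* c-commands the anaphor but is outside its binding domain → cannot satisfy Principle A.
*Mateo₃* c-commands the anaphor but is outside its binding domain → cannot satisfy Principle A.
*Kenji₄* c-commands the anaphor within its binding domain → licit binder.
*Ivan₅* does not c-command the anaphor → cannot bind it.

{4}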